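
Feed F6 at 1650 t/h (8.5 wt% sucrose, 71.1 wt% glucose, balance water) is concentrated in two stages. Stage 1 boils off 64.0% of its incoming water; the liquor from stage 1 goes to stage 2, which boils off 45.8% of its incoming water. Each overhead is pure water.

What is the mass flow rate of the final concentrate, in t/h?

1379 t/h

water in feed = 1650×0.204 = 336.6 t/h.
After stage 1: water left = (1−0.640)×336.6 = 121.18; stream total = 1434.6 t/h.
After stage 2: water left = (1−0.458)×121.18 = 65.677; final concentrate = 1379.1 t/h.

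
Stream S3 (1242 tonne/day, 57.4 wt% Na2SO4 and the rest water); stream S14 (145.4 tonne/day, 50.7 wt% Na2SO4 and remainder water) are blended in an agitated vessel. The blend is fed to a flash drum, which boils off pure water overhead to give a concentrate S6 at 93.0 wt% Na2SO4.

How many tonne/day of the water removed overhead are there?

541.6 tonne/day

Na2SO4 entering = 1242×0.574 + 145.4×0.507 = 786.63 tonne/day.
All Na2SO4 reports to S6, so S6 = 786.63/0.930 = 845.83 tonne/day.
Total feed = 1387.4 tonne/day; overhead = 1387.4 − 845.83 = 541.57 tonne/day.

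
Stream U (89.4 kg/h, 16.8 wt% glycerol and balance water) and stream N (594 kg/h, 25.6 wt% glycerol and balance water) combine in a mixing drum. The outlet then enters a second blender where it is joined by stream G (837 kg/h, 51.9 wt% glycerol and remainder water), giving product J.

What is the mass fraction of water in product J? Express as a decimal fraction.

0.6044

Overall, product flow = 1520.4 kg/h.
water in = 89.4×0.832 + 594×0.744 + 837×0.481 = 918.91 kg/h.
water fraction in J = 0.6044.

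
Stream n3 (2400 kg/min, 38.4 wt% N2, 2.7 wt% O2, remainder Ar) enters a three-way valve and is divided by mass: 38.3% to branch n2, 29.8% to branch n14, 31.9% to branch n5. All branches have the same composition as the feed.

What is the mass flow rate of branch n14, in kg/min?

Branch n14 flow = 0.298×2400 = 715.2 kg/min.

715.2 kg/min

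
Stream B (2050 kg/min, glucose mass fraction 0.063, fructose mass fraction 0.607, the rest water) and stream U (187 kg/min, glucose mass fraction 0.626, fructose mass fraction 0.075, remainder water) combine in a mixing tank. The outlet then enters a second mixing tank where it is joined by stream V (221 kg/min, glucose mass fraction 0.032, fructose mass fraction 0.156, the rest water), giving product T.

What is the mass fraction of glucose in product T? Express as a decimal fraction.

0.103

Overall, product flow = 2458 kg/min.
glucose in = 2050×0.063 + 187×0.626 + 221×0.032 = 253.28 kg/min.
glucose fraction in T = 0.103.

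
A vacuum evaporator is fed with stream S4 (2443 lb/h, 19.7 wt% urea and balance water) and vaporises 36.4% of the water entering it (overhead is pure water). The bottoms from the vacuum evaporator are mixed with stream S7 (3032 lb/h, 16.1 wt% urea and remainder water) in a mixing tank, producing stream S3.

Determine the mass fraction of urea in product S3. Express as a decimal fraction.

Vapour removed = 0.364×0.803×2443 = 714.07 lb/h; concentrate = 1728.9 lb/h.
urea reaching the mixer = 481.27 (from concentrate) + 3032×0.161 = 969.42 lb/h.
Product flow = 1728.9 + 3032 = 4760.9 lb/h; urea fraction = 0.204.

0.204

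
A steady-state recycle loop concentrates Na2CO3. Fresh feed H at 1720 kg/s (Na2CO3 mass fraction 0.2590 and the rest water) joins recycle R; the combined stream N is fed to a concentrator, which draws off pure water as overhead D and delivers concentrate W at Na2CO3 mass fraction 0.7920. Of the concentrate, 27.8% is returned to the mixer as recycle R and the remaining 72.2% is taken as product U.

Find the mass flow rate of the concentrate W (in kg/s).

779.1 kg/s

Overall Na2CO3 balance (none leaves overhead): Na2CO3 in fresh feed = Na2CO3 in product, i.e. 1720×0.259 = (1−0.278)·W·0.792.
W = 445.48/(0.792×0.722) = 779.05 kg/s.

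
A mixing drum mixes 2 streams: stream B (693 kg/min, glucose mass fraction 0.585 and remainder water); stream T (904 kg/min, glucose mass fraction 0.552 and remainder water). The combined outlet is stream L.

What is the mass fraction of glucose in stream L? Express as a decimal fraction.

0.566

Total flow out = 693 + 904 = 1597 kg/min.
glucose in = 693×0.585 + 904×0.552 = 904.41 kg/min.
glucose mass fraction in L = 904.41/1597 = 0.566.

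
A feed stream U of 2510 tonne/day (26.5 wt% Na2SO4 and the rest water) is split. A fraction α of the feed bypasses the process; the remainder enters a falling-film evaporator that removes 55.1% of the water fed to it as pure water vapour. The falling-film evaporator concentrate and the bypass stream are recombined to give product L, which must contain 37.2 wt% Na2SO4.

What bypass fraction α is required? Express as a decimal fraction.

0.290

All 2510×0.265 = 665.15 tonne/day of Na2SO4 reaches L, so L = 665.15/0.372 = 1788 tonne/day and vapour = 721.96 tonne/day.
The evaporator receives (1−α)·2510 of feed at 0.735 water and removes 0.551 of that water:
0.551×0.735×(1−α)×2510 = 721.96
(1−α) = 721.96/1016.5 = 0.7102;  α = 0.2898.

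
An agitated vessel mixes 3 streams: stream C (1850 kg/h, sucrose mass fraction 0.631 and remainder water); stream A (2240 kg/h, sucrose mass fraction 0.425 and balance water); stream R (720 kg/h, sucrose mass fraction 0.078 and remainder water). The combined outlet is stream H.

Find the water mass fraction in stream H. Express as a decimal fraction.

Total flow out = 1850 + 2240 + 720 = 4810 kg/h.
water in = 1850×0.369 + 2240×0.575 + 720×0.922 = 2634.5 kg/h.
water mass fraction in H = 2634.5/4810 = 0.548.

0.548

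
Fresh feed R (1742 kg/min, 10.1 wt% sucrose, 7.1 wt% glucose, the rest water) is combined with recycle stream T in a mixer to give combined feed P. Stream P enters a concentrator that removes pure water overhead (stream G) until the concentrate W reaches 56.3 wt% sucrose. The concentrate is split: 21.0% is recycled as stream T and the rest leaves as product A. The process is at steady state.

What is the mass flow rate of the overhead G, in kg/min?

1429 kg/min

Overall sucrose balance (none leaves overhead): sucrose in fresh feed = sucrose in product, i.e. 1742×0.101 = (1−0.210)·W·0.563.
W = 175.94/(0.563×0.790) = 395.58 kg/min.
Recycle T = 0.210×395.58 = 83.072 kg/min.
Combined feed P = 1742 + 83.072 = 1825.1 kg/min.
Overhead G = P − W = 1825.1 − 395.58 = 1429.5 kg/min.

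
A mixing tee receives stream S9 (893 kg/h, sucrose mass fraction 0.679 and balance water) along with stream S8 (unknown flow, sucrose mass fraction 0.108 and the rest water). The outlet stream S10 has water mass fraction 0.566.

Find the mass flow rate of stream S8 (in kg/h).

671.1 kg/h

Let S8 be the unknown flow. Total out = 893 + S8.
water balance: 286.65 + 0.892·S8 = 0.566·(893 + S8)
(0.892 − 0.566)·S8 = 0.566×893 − 286.65 = 218.78
S8 = 218.78 / 0.326 = 671.12 kg/h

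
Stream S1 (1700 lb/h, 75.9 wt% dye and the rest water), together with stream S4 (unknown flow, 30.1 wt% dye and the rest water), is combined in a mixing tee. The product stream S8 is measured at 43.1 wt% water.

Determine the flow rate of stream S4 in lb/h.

Let S4 be the unknown flow. Total out = 1700 + S4.
water balance: 409.7 + 0.699·S4 = 0.431·(1700 + S4)
(0.699 − 0.431)·S4 = 0.431×1700 − 409.7 = 323
S4 = 323 / 0.268 = 1205.2 lb/h

1205 lb/h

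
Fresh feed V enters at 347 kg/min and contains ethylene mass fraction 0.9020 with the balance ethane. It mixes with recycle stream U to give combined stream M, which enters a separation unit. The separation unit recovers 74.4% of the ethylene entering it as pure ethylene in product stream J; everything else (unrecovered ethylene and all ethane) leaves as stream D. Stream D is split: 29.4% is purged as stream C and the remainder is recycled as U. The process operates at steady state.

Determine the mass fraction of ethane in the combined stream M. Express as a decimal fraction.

ethane enters only via V and leaves only via the purge: 347×0.098 = 0.294×(ethane in D), and the separation unit passes all ethane, so ethane in M = ethane in D = 115.67 kg/min.
ethylene in M: m_A = 347×0.902 + (1−0.294)·(1−0.744)·m_A, so m_A = 312.99/0.8193 = 382.04 kg/min.
M = 382.04 + 115.67 = 497.71 kg/min.
ethane fraction in M = 115.67/497.71 = 0.2324.

0.2324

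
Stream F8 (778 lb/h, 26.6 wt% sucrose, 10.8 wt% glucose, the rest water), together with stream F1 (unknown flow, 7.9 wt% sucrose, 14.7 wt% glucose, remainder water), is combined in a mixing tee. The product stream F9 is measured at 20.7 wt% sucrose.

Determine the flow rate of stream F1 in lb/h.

Let F1 be the unknown flow. Total out = 778 + F1.
sucrose balance: 206.95 + 0.079·F1 = 0.207·(778 + F1)
(0.079 − 0.207)·F1 = 0.207×778 − 206.95 = -45.902
F1 = -45.902 / -0.128 = 358.61 lb/h

358.6 lb/h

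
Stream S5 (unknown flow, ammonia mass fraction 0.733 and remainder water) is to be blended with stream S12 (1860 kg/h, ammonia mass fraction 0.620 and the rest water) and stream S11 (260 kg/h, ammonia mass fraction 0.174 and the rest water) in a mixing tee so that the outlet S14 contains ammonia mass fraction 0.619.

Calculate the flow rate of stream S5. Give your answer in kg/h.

998.6 kg/h

Let S5 be the unknown flow. Total out = 2120 + S5.
ammonia balance: 1198.4 + 0.733·S5 = 0.619·(2120 + S5)
(0.733 − 0.619)·S5 = 0.619×2120 − 1198.4 = 113.84
S5 = 113.84 / 0.114 = 998.6 kg/h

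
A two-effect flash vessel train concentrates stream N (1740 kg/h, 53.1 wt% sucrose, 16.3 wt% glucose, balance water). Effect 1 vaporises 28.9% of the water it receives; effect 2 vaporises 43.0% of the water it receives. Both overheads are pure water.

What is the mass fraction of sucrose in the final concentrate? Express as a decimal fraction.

water in feed = 1740×0.306 = 532.44 kg/h.
After stage 1: water left = (1−0.289)×532.44 = 378.56; stream total = 1586.1 kg/h.
After stage 2: water left = (1−0.430)×378.56 = 215.78; final concentrate = 1423.3 kg/h.
sucrose fraction = 923.94/1423.3 = 0.649.

0.649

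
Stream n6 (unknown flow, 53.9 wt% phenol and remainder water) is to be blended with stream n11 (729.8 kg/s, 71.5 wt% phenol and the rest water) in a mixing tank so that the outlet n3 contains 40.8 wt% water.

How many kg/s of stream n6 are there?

Let n6 be the unknown flow. Total out = 729.8 + n6.
water balance: 207.99 + 0.461·n6 = 0.408·(729.8 + n6)
(0.461 − 0.408)·n6 = 0.408×729.8 − 207.99 = 89.765
n6 = 89.765 / 0.053 = 1693.7 kg/s

1694 kg/s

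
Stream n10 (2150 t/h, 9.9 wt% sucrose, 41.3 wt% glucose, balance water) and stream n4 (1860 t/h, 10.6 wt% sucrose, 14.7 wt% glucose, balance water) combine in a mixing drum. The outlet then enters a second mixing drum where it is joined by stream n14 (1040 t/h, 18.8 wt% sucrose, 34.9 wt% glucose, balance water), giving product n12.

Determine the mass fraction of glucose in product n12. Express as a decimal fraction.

0.302

Overall, product flow = 5050 t/h.
glucose in = 2150×0.413 + 1860×0.147 + 1040×0.349 = 1524.3 t/h.
glucose fraction in n12 = 0.302.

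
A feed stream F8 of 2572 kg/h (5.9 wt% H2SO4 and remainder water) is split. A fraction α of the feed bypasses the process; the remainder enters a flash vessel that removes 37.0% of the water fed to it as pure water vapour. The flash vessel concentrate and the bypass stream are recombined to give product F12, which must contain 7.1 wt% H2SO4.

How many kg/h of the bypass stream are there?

All 2572×0.059 = 151.75 kg/h of H2SO4 reaches F12, so F12 = 151.75/0.071 = 2137.3 kg/h and vapour = 434.7 kg/h.
The evaporator receives (1−α)·2572 of feed at 0.941 water and removes 0.370 of that water:
0.370×0.941×(1−α)×2572 = 434.7
(1−α) = 434.7/895.49 = 0.4854;  α = 0.5146.
Bypass flow = 0.5146×2572 = 1323.5 kg/h.

1323 kg/h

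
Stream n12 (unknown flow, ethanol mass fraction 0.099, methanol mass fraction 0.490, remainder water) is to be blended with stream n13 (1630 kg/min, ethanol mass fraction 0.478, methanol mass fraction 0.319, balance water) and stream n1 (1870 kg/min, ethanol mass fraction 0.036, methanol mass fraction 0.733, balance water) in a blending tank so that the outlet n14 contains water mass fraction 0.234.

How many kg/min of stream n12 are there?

Let n12 be the unknown flow. Total out = 3500 + n12.
water balance: 762.86 + 0.411·n12 = 0.234·(3500 + n12)
(0.411 − 0.234)·n12 = 0.234×3500 − 762.86 = 56.14
n12 = 56.14 / 0.177 = 317.18 kg/min

317.2 kg/min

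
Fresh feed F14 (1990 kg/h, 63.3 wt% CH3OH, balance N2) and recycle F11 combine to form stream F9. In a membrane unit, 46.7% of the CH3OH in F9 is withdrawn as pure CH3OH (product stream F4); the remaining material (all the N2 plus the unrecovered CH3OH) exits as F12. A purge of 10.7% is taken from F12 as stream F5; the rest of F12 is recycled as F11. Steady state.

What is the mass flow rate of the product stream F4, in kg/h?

1123 kg/h

CH3OH in F9: m_A = 1990×0.633 + (1−0.107)·(1−0.467)·m_A, so m_A = 1259.7/0.5240 = 2403.8 kg/h.
Product F4 = 0.467×2403.8 = 1122.6 kg/h.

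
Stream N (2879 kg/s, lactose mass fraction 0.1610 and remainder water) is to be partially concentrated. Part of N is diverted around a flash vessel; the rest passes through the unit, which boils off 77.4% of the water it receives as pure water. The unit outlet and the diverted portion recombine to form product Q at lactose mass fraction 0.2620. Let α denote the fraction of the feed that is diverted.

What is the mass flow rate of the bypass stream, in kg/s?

All 2879×0.161 = 463.52 kg/s of lactose reaches Q, so Q = 463.52/0.262 = 1769.2 kg/s and vapour = 1109.8 kg/s.
The evaporator receives (1−α)·2879 of feed at 0.839 water and removes 0.774 of that water:
0.774×0.839×(1−α)×2879 = 1109.8
(1−α) = 1109.8/1869.6 = 0.5936;  α = 0.4064.
Bypass flow = 0.4064×2879 = 1169.9 kg/s.

1170 kg/s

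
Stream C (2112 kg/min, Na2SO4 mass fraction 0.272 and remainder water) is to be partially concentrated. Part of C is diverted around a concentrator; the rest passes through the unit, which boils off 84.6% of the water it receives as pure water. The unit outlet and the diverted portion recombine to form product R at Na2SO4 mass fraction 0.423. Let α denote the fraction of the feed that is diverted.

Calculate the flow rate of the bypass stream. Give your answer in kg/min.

887.9 kg/min

All 2112×0.272 = 574.46 kg/min of Na2SO4 reaches R, so R = 574.46/0.423 = 1358.1 kg/min and vapour = 753.93 kg/min.
The evaporator receives (1−α)·2112 of feed at 0.728 water and removes 0.846 of that water:
0.846×0.728×(1−α)×2112 = 753.93
(1−α) = 753.93/1300.8 = 0.5796;  α = 0.4204.
Bypass flow = 0.4204×2112 = 887.87 kg/min.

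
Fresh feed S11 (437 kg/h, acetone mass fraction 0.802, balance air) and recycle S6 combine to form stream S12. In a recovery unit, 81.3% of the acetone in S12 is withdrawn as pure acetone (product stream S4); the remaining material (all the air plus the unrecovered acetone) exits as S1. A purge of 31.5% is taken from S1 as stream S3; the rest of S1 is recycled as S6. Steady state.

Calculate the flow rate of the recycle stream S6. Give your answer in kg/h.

air enters only via S11 and leaves only via the purge: 437×0.198 = 0.315×(air in S1), and the recovery unit passes all air, so air in S12 = air in S1 = 274.69 kg/h.
acetone in S12: m_A = 437×0.802 + (1−0.315)·(1−0.813)·m_A, so m_A = 350.47/0.8719 = 401.96 kg/h.
S1 = (1−0.813)×401.96 + 274.69 = 349.85 kg/h.
Recycle S6 = (1−0.315)×349.85 = 239.65 kg/h.

239.6 kg/h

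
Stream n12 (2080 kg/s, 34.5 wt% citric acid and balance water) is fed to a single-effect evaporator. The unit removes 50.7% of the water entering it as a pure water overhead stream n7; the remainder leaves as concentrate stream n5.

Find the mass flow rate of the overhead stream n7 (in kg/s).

water entering = 2080×0.655 = 1362.4 kg/s; overhead removed = 0.507×1362.4 = 690.74 kg/s.

690.7 kg/s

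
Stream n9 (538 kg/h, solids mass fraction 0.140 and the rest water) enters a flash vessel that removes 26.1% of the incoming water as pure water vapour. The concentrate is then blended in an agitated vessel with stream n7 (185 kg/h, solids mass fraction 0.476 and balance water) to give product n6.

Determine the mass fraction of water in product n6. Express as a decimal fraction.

0.729

Vapour removed = 0.261×0.860×538 = 120.76 kg/h; concentrate = 417.24 kg/h.
water reaching the mixer = 341.92 (from concentrate) + 185×0.524 = 438.86 kg/h.
Product flow = 417.24 + 185 = 602.24 kg/h; water fraction = 0.729.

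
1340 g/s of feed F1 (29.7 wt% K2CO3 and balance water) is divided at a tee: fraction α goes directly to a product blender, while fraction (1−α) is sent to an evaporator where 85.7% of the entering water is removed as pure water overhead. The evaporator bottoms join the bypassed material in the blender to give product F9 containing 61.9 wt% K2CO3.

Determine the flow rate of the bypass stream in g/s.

183 g/s

All 1340×0.297 = 397.98 g/s of K2CO3 reaches F9, so F9 = 397.98/0.619 = 642.94 g/s and vapour = 697.06 g/s.
The evaporator receives (1−α)·1340 of feed at 0.703 water and removes 0.857 of that water:
0.857×0.703×(1−α)×1340 = 697.06
(1−α) = 697.06/807.31 = 0.8634;  α = 0.1366.
Bypass flow = 0.1366×1340 = 183 g/s.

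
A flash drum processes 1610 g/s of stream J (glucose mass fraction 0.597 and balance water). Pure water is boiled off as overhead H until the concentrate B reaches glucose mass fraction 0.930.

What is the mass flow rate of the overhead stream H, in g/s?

576.5 g/s

glucose is conserved: 1610×0.597 = 961.17 g/s all reports to the concentrate.
Concentrate = 961.17/(target fraction) = 1033.5 g/s.
Overhead = 1610 − 1033.5 = 576.48 g/s.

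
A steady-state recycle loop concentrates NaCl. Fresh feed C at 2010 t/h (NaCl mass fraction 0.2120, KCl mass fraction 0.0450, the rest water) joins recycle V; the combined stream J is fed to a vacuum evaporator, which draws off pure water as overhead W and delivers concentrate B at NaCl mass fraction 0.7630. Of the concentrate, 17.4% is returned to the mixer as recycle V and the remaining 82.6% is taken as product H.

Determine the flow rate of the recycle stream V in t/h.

Overall NaCl balance (none leaves overhead): NaCl in fresh feed = NaCl in product, i.e. 2010×0.212 = (1−0.174)·B·0.763.
B = 426.12/(0.763×0.826) = 676.13 t/h.
Recycle V = 0.174×676.13 = 117.65 t/h.

117.6 t/h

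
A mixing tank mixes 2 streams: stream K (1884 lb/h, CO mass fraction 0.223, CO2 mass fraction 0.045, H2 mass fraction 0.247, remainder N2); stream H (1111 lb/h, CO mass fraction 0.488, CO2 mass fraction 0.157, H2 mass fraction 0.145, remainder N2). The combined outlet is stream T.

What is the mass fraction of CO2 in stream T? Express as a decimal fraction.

Total flow out = 1884 + 1111 = 2995 lb/h.
CO2 in = 1884×0.045 + 1111×0.157 = 259.21 lb/h.
CO2 mass fraction in T = 259.21/2995 = 0.087.

0.087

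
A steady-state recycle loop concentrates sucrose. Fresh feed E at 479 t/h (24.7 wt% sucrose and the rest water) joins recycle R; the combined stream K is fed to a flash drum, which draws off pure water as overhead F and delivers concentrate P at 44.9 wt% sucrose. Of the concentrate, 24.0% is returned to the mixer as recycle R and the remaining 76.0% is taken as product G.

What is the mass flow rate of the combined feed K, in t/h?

Overall sucrose balance (none leaves overhead): sucrose in fresh feed = sucrose in product, i.e. 479×0.247 = (1−0.240)·P·0.449.
P = 118.31/(0.449×0.760) = 346.71 t/h.
Recycle R = 0.240×346.71 = 83.212 t/h.
Combined feed K = 479 + 83.212 = 562.21 t/h.

562.2 t/h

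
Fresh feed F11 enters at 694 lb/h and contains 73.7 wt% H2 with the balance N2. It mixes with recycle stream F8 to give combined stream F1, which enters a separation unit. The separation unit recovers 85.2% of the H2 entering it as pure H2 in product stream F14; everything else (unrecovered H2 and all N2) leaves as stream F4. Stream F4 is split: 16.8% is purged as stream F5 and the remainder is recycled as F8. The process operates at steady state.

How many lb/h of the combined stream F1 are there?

1670 lb/h

N2 enters only via F11 and leaves only via the purge: 694×0.263 = 0.168×(N2 in F4), and the separation unit passes all N2, so N2 in F1 = N2 in F4 = 1086.4 lb/h.
H2 in F1: m_A = 694×0.737 + (1−0.168)·(1−0.852)·m_A, so m_A = 511.48/0.8769 = 583.3 lb/h.
F1 = 583.3 + 1086.4 = 1669.7 lb/h.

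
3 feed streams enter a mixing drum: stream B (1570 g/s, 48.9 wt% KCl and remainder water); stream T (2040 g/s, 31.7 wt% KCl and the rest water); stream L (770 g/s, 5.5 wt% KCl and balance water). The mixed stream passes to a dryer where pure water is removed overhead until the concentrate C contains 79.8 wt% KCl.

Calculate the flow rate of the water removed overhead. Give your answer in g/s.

KCl entering = 1570×0.489 + 2040×0.317 + 770×0.055 = 1456.8 g/s.
All KCl reports to C, so C = 1456.8/0.798 = 1825.5 g/s.
Total feed = 4380 g/s; overhead = 4380 − 1825.5 = 2554.5 g/s.

2554 g/s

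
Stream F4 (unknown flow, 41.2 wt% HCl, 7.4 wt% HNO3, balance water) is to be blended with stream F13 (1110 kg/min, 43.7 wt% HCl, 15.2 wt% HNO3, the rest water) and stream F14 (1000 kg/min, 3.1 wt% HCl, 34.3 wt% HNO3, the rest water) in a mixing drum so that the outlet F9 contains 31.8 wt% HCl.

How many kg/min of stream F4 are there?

1648 kg/min

Let F4 be the unknown flow. Total out = 2110 + F4.
HCl balance: 516.07 + 0.412·F4 = 0.318·(2110 + F4)
(0.412 − 0.318)·F4 = 0.318×2110 − 516.07 = 154.91
F4 = 154.91 / 0.094 = 1648 kg/min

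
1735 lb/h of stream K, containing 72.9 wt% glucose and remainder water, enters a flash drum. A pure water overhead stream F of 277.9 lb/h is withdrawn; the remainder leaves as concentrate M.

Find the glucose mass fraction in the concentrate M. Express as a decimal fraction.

glucose is not removed: 1735×0.729 = 1264.8 lb/h of glucose enters M.
Concentrate = 1735 − 277.9 = 1457.1 lb/h.
Mass fraction = 1264.8/1457.1 = 0.868.

0.868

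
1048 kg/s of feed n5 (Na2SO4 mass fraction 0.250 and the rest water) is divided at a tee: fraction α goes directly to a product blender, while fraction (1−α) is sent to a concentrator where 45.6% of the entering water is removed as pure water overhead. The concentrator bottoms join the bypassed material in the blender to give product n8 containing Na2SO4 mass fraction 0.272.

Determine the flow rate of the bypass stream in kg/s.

800.1 kg/s

All 1048×0.250 = 262 kg/s of Na2SO4 reaches n8, so n8 = 262/0.272 = 963.24 kg/s and vapour = 84.765 kg/s.
The evaporator receives (1−α)·1048 of feed at 0.750 water and removes 0.456 of that water:
0.456×0.750×(1−α)×1048 = 84.765
(1−α) = 84.765/358.42 = 0.2365;  α = 0.7635.
Bypass flow = 0.7635×1048 = 800.15 kg/s.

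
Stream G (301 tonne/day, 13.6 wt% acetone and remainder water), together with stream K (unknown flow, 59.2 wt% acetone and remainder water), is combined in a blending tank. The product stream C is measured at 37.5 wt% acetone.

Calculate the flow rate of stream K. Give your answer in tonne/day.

Let K be the unknown flow. Total out = 301 + K.
acetone balance: 40.936 + 0.592·K = 0.375·(301 + K)
(0.592 − 0.375)·K = 0.375×301 − 40.936 = 71.939
K = 71.939 / 0.217 = 331.52 tonne/day

331.5 tonne/day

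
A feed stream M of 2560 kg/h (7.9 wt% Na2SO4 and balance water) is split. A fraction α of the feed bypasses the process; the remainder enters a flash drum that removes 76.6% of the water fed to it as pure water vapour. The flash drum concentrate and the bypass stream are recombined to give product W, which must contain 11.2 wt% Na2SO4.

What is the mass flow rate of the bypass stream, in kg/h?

All 2560×0.079 = 202.24 kg/h of Na2SO4 reaches W, so W = 202.24/0.112 = 1805.7 kg/h and vapour = 754.29 kg/h.
The evaporator receives (1−α)·2560 of feed at 0.921 water and removes 0.766 of that water:
0.766×0.921×(1−α)×2560 = 754.29
(1−α) = 754.29/1806 = 0.4176;  α = 0.5824.
Bypass flow = 0.5824×2560 = 1490.8 kg/h.

1491 kg/h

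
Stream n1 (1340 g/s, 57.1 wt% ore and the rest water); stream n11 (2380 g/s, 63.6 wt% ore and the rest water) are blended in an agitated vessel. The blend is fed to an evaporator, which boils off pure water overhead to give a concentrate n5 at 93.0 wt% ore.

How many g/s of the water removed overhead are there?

ore entering = 1340×0.571 + 2380×0.636 = 2278.8 g/s.
All ore reports to n5, so n5 = 2278.8/0.930 = 2450.3 g/s.
Total feed = 3720 g/s; overhead = 3720 − 2450.3 = 1269.7 g/s.

1270 g/s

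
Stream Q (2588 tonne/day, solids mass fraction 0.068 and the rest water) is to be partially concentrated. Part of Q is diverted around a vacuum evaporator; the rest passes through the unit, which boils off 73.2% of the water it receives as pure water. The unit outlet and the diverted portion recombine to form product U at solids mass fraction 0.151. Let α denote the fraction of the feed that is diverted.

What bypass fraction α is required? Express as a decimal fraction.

All 2588×0.068 = 175.98 tonne/day of solids reaches U, so U = 175.98/0.151 = 1165.5 tonne/day and vapour = 1422.5 tonne/day.
The evaporator receives (1−α)·2588 of feed at 0.932 water and removes 0.732 of that water:
0.732×0.932×(1−α)×2588 = 1422.5
(1−α) = 1422.5/1765.6 = 0.8057;  α = 0.1943.

0.194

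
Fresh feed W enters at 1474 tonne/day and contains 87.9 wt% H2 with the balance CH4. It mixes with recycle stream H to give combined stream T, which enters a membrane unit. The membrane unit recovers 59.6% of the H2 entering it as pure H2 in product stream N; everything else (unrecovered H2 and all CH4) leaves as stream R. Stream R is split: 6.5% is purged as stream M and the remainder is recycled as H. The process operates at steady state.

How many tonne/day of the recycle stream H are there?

CH4 enters only via W and leaves only via the purge: 1474×0.121 = 0.065×(CH4 in R), and the membrane unit passes all CH4, so CH4 in T = CH4 in R = 2743.9 tonne/day.
H2 in T: m_A = 1474×0.879 + (1−0.065)·(1−0.596)·m_A, so m_A = 1295.6/0.6223 = 2082.2 tonne/day.
R = (1−0.596)×2082.2 + 2743.9 = 3585.1 tonne/day.
Recycle H = (1−0.065)×3585.1 = 3352.1 tonne/day.

3352 tonne/day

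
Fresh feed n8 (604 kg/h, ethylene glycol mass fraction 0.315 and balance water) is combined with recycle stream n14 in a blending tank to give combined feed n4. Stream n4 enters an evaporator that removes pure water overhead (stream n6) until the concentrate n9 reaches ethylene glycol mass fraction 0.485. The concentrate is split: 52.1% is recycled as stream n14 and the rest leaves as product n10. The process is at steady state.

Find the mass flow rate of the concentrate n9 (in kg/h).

819 kg/h

Overall ethylene glycol balance (none leaves overhead): ethylene glycol in fresh feed = ethylene glycol in product, i.e. 604×0.315 = (1−0.521)·n9·0.485.
n9 = 190.26/(0.485×0.479) = 818.97 kg/h.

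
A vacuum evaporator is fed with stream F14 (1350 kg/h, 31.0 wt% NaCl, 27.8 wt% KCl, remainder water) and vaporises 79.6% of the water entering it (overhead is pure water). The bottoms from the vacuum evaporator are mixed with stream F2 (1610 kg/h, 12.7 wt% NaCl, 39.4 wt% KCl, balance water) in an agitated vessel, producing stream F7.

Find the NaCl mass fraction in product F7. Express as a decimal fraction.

Vapour removed = 0.796×0.412×1350 = 442.74 kg/h; concentrate = 907.26 kg/h.
NaCl reaching the mixer = 418.5 (from concentrate) + 1610×0.127 = 622.97 kg/h.
Product flow = 907.26 + 1610 = 2517.3 kg/h; NaCl fraction = 0.247.

0.247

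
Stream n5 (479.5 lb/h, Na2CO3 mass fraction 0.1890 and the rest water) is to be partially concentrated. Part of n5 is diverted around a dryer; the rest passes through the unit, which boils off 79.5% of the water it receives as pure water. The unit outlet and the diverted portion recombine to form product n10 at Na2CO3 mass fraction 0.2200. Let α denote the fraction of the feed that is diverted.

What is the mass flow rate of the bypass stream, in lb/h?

374.7 lb/h

All 479.5×0.189 = 90.626 lb/h of Na2CO3 reaches n10, so n10 = 90.626/0.220 = 411.93 lb/h and vapour = 67.566 lb/h.
The evaporator receives (1−α)·479.5 of feed at 0.811 water and removes 0.795 of that water:
0.795×0.811×(1−α)×479.5 = 67.566
(1−α) = 67.566/309.16 = 0.2186;  α = 0.7814.
Bypass flow = 0.7814×479.5 = 374.71 lb/h.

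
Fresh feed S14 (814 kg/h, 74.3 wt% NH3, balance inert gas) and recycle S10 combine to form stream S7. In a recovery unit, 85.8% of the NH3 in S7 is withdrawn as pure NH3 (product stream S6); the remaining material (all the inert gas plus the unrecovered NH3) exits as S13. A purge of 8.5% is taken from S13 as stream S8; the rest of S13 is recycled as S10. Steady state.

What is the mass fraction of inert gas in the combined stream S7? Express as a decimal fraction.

inert gas enters only via S14 and leaves only via the purge: 814×0.257 = 0.085×(inert gas in S13), and the recovery unit passes all inert gas, so inert gas in S7 = inert gas in S13 = 2461.2 kg/h.
NH3 in S7: m_A = 814×0.743 + (1−0.085)·(1−0.858)·m_A, so m_A = 604.8/0.8701 = 695.12 kg/h.
S7 = 695.12 + 2461.2 = 3156.3 kg/h.
inert gas fraction in S7 = 2461.2/3156.3 = 0.780.

0.780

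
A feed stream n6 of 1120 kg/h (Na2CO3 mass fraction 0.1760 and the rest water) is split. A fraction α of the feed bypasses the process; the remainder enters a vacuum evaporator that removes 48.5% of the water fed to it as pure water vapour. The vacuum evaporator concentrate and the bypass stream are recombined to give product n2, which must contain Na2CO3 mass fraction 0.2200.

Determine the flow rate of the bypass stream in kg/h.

559.5 kg/h

All 1120×0.176 = 197.12 kg/h of Na2CO3 reaches n2, so n2 = 197.12/0.220 = 896 kg/h and vapour = 224 kg/h.
The evaporator receives (1−α)·1120 of feed at 0.824 water and removes 0.485 of that water:
0.485×0.824×(1−α)×1120 = 224
(1−α) = 224/447.6 = 0.5005;  α = 0.4995.
Bypass flow = 0.4995×1120 = 559.5 kg/h.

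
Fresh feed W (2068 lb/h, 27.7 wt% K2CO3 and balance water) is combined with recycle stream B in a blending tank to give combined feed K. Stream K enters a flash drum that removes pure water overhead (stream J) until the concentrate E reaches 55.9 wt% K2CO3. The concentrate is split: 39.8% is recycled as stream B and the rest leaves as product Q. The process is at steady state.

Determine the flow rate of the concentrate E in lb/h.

1702 lb/h

Overall K2CO3 balance (none leaves overhead): K2CO3 in fresh feed = K2CO3 in product, i.e. 2068×0.277 = (1−0.398)·E·0.559.
E = 572.84/(0.559×0.602) = 1702.2 lb/h.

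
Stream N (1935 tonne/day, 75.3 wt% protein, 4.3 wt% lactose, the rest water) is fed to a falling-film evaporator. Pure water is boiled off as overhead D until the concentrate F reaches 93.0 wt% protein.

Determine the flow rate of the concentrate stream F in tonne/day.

protein is conserved: 1935×0.753 = 1457.1 tonne/day all reports to the concentrate.
Concentrate = 1457.1/(target fraction) = 1566.7 tonne/day.

1567 tonne/day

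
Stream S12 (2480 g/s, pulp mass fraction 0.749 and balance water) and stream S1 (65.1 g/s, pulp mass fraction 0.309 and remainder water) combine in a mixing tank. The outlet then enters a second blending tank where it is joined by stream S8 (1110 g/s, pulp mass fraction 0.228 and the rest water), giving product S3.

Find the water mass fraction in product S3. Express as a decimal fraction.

Overall, product flow = 3655.1 g/s.
water in = 2480×0.251 + 65.1×0.691 + 1110×0.772 = 1524.4 g/s.
water fraction in S3 = 0.417.

0.417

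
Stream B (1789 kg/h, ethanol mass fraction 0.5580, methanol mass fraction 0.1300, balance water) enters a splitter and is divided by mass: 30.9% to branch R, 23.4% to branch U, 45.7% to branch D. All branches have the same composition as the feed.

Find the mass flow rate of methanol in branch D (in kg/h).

106.3 kg/h

Branch D total = 0.457×1789 = 817.57 kg/h.
methanol in D = 0.130×817.57 = 106.28 kg/h.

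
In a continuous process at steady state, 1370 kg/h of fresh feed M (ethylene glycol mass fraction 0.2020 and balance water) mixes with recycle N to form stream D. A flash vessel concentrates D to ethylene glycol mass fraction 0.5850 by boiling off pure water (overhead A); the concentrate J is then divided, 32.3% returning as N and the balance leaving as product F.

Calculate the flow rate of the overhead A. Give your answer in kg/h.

896.9 kg/h

Overall ethylene glycol balance (none leaves overhead): ethylene glycol in fresh feed = ethylene glycol in product, i.e. 1370×0.202 = (1−0.323)·J·0.585.
J = 276.74/(0.585×0.677) = 698.76 kg/h.
Recycle N = 0.323×698.76 = 225.7 kg/h.
Combined feed D = 1370 + 225.7 = 1595.7 kg/h.
Overhead A = D − J = 1595.7 − 698.76 = 896.94 kg/h.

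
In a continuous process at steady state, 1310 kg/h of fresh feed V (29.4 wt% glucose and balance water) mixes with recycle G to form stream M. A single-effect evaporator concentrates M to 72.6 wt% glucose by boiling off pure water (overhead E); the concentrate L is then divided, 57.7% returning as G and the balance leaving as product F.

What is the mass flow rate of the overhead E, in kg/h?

Overall glucose balance (none leaves overhead): glucose in fresh feed = glucose in product, i.e. 1310×0.294 = (1−0.577)·L·0.726.
L = 385.14/(0.726×0.423) = 1254.1 kg/h.
Recycle G = 0.577×1254.1 = 723.63 kg/h.
Combined feed M = 1310 + 723.63 = 2033.6 kg/h.
Overhead E = M − L = 2033.6 − 1254.1 = 779.5 kg/h.

779.5 kg/h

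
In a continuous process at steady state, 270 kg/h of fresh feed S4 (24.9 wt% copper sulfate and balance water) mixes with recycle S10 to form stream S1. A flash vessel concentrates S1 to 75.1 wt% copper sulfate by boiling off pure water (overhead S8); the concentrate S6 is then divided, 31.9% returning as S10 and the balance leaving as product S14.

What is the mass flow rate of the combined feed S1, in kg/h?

Overall copper sulfate balance (none leaves overhead): copper sulfate in fresh feed = copper sulfate in product, i.e. 270×0.249 = (1−0.319)·S6·0.751.
S6 = 67.23/(0.751×0.681) = 131.45 kg/h.
Recycle S10 = 0.319×131.45 = 41.934 kg/h.
Combined feed S1 = 270 + 41.934 = 311.93 kg/h.

311.9 kg/h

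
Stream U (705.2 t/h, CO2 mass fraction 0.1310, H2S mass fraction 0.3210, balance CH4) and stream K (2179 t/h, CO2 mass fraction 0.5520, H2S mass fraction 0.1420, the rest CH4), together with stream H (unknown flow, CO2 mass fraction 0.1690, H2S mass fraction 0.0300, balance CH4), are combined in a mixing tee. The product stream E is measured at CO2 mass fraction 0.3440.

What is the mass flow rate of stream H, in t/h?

Let H be the unknown flow. Total out = 2884.2 + H.
CO2 balance: 1295.2 + 0.169·H = 0.344·(2884.2 + H)
(0.169 − 0.344)·H = 0.344×2884.2 − 1295.2 = -303.02
H = -303.02 / -0.175 = 1731.6 t/h

1732 t/h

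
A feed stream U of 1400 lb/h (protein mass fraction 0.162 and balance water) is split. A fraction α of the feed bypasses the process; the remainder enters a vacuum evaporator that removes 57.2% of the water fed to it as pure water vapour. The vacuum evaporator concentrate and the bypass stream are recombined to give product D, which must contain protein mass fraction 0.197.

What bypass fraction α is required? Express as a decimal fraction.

0.629

All 1400×0.162 = 226.8 lb/h of protein reaches D, so D = 226.8/0.197 = 1151.3 lb/h and vapour = 248.73 lb/h.
The evaporator receives (1−α)·1400 of feed at 0.838 water and removes 0.572 of that water:
0.572×0.838×(1−α)×1400 = 248.73
(1−α) = 248.73/671.07 = 0.3706;  α = 0.6294.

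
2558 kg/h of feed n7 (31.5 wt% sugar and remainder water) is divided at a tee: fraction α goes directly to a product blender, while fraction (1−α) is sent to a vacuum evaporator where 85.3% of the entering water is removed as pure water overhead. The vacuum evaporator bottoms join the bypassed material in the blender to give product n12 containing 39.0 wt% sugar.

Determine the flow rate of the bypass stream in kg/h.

1716 kg/h

All 2558×0.315 = 805.77 kg/h of sugar reaches n12, so n12 = 805.77/0.390 = 2066.1 kg/h and vapour = 491.92 kg/h.
The evaporator receives (1−α)·2558 of feed at 0.685 water and removes 0.853 of that water:
0.853×0.685×(1−α)×2558 = 491.92
(1−α) = 491.92/1494.7 = 0.3291;  α = 0.6709.
Bypass flow = 0.6709×2558 = 1716.1 kg/h.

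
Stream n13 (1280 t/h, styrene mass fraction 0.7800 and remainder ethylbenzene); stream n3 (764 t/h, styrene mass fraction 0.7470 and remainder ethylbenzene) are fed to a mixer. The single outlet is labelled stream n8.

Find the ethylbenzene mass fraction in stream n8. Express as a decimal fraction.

Total flow out = 1280 + 764 = 2044 t/h.
ethylbenzene in = 1280×0.220 + 764×0.253 = 474.89 t/h.
ethylbenzene mass fraction in n8 = 474.89/2044 = 0.2323.

0.2323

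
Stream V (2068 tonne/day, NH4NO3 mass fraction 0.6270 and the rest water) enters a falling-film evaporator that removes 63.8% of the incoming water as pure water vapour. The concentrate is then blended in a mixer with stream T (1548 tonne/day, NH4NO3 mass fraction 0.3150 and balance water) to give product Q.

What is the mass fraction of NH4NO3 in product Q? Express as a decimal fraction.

0.5712

Vapour removed = 0.638×0.373×2068 = 492.13 tonne/day; concentrate = 1575.9 tonne/day.
NH4NO3 reaching the mixer = 1296.6 (from concentrate) + 1548×0.315 = 1784.3 tonne/day.
Product flow = 1575.9 + 1548 = 3123.9 tonne/day; NH4NO3 fraction = 0.5712.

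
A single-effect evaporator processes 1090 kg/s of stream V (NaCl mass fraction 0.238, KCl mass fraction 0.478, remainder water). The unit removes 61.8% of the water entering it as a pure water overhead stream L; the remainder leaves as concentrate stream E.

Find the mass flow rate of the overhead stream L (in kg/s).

191.3 kg/s

water entering = 1090×0.284 = 309.56 kg/s; overhead removed = 0.618×309.56 = 191.31 kg/s.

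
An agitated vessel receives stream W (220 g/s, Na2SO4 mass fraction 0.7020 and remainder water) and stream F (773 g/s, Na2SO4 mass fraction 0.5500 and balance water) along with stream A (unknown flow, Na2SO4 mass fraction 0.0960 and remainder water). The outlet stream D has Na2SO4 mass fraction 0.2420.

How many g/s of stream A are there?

2324 g/s

Let A be the unknown flow. Total out = 993 + A.
Na2SO4 balance: 579.59 + 0.096·A = 0.242·(993 + A)
(0.096 − 0.242)·A = 0.242×993 − 579.59 = -339.28
A = -339.28 / -0.146 = 2323.9 g/s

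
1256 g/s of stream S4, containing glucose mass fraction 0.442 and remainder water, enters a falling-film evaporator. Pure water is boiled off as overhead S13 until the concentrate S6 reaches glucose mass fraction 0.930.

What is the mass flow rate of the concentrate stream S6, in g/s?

596.9 g/s

glucose is conserved: 1256×0.442 = 555.15 g/s all reports to the concentrate.
Concentrate = 555.15/(target fraction) = 596.94 g/s.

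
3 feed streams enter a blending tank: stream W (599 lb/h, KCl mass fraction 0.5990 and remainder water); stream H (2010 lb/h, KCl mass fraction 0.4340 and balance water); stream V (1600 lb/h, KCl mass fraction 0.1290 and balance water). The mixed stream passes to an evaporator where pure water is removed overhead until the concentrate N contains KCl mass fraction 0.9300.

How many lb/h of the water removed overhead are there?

2663 lb/h

KCl entering = 599×0.599 + 2010×0.434 + 1600×0.129 = 1437.5 lb/h.
All KCl reports to N, so N = 1437.5/0.930 = 1545.7 lb/h.
Total feed = 4209 lb/h; overhead = 4209 − 1545.7 = 2663.3 lb/h.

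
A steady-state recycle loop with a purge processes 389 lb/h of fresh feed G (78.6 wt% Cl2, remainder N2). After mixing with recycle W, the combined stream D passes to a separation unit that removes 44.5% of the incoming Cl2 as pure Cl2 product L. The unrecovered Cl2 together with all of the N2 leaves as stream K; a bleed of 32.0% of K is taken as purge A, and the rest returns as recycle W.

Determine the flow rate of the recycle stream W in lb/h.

362.2 lb/h

N2 enters only via G and leaves only via the purge: 389×0.214 = 0.320×(N2 in K), and the separation unit passes all N2, so N2 in D = N2 in K = 260.14 lb/h.
Cl2 in D: m_A = 389×0.786 + (1−0.320)·(1−0.445)·m_A, so m_A = 305.75/0.6226 = 491.09 lb/h.
K = (1−0.445)×491.09 + 260.14 = 532.7 lb/h.
Recycle W = (1−0.320)×532.7 = 362.24 lb/h.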